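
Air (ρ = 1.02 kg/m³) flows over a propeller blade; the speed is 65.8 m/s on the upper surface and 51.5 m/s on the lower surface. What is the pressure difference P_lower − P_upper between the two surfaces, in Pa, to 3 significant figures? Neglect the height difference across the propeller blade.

The pressure is lower where the speed is higher: ΔP = ½ρ(v_up² − v_low²).
ΔP = ½·1.02·(65.8² − 51.5²) = 855 Pa.

ΔP ≈ 855 Pa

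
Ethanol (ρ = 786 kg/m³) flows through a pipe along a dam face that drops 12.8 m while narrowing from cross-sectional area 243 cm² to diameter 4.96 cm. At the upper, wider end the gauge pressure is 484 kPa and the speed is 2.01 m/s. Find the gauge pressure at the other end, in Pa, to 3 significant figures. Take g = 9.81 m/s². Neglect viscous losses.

By continuity, v₂ = v₁·A₁/A₂ = 2.01·(243/19.3) = 25.3 m/s.
Energy conservation along the streamline gives P₂ = P₁ − ½ρ(v₂² − v₁²) − ρg(h₂ − h₁).
P₂ = 484000 + ½·786·(2.01² − 25.3²) − 786·9.81·(−12.8) = 484000 + (-250000) − (-98700) = 333000 Pa.

P₂ ≈ 333000 Pa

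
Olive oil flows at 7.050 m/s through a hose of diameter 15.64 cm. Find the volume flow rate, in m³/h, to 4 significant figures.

Q = A·v = 0.01921 m² × 7.050 m/s = 0.1354 m³/s.
Converting: 0.1354 m³/s × 3600 = 487.6 m³/h.

Q ≈ 487.6 m³/h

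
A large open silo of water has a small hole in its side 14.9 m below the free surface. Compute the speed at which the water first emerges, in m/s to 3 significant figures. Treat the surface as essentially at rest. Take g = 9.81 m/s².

v = 17.1 m/s

With the surface at rest and both surface and jet at atmospheric pressure, Bernoulli gives ρg h = ½ρv², so v = √(2gh) = √(2·9.81·14.9) = 17.1 m/s.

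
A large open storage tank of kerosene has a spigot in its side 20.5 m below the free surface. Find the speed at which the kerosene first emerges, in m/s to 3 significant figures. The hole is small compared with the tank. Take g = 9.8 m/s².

The surface is effectively still and both ends are open, so ½v² = gh and v = √(2·9.8·20.5) = 20.0 m/s.

v ≈ 20.0 m/s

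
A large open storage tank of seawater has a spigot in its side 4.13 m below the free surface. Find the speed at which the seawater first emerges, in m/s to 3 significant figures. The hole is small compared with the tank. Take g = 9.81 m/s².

Torricelli's result v = √(2gh) gives v = √(2·9.81·4.13) = 9.00 m/s.

9.00 m/s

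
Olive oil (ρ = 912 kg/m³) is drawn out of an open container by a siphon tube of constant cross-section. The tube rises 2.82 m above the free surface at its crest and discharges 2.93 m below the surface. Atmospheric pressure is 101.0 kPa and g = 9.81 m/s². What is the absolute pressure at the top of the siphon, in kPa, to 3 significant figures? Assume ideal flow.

P_top ≈ 49.6 kPa

Bernoulli surface→outlet gives ½v² = g·h_out, so v = √(2·9.81·2.93) = 7.58 m/s.
With constant cross-section the crest speed equals v; applying Bernoulli from the surface up to the crest, P_top = P_atm − ½ρv² − ρg·h_top.
P_top = 101000 − ½·912·7.58² − 912·9.81·2.82 = 49600 Pa.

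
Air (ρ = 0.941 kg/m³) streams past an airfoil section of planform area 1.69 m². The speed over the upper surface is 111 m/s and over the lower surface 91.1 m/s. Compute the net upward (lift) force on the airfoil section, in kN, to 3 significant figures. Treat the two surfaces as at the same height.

From P + ½ρv² = const at equal height, P_low − P_up = ½ρ(v_up² − v_low²).
ΔP = ½·0.941·(111² − 91.1²) = 1890 Pa.
Lift = ΔP · A = 1890 × 1.69 = 3200 N.

3.20 kN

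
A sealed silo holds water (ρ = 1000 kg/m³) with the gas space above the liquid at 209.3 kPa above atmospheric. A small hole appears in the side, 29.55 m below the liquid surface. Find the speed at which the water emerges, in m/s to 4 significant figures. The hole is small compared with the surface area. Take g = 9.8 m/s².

v = 31.59 m/s

Take point 1 at the surface (v₁ ≈ 0) and point 2 at the hole (at atmospheric pressure). Bernoulli: P₁ + ρg h = P_atm + ½ρv₂².
With P₁ − P_atm = 209300 Pa, v₂ = √(2gh + 2ΔP/ρ) = √(2·9.8·29.55 + 2·209300/1000) = 31.59 m/s.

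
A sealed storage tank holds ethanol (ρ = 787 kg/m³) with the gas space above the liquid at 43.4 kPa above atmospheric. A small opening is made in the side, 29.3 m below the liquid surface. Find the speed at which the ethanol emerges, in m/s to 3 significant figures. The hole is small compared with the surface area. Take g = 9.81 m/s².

v ≈ 26.2 m/s

Take point 1 at the surface (v₁ ≈ 0) and point 2 at the hole (at atmospheric pressure). Bernoulli: P₁ + ρg h = P_atm + ½ρv₂².
With P₁ − P_atm = 43400 Pa, v₂ = √(2gh + 2ΔP/ρ) = √(2·9.81·29.3 + 2·43400/787) = 26.2 m/s.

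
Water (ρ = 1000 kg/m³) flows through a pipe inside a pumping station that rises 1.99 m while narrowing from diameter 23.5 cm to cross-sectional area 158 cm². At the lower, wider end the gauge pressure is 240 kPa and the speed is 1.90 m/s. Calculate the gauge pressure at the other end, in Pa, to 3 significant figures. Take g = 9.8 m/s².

The volume flow rate is constant, so v₂ = (A₁/A₂)v₁ = (434/158)·1.90 = 5.22 m/s.
Applying Bernoulli between the two ends and solving for P₂: P₂ = P₁ + ½ρ(v₁² − v₂²) − ρgΔh.
P₂ = 240000 + ½·1000·(1.90² − 5.22²) − 1000·9.8·(+1.99) = 240000 + (-11800) − (19500) = 209000 Pa.

P₂ ≈ 209000 Pa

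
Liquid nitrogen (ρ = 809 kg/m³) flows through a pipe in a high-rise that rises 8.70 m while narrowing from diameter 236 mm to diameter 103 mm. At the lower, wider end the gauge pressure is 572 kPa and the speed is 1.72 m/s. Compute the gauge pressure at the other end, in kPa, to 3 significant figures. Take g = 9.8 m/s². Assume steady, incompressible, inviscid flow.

By continuity, v₂ = v₁·A₁/A₂ = 1.72·(437/83.3) = 9.03 m/s.
Energy conservation along the streamline gives P₂ = P₁ − ½ρ(v₂² − v₁²) − ρg(h₂ − h₁).
P₂ = 572000 + ½·809·(1.72² − 9.03²) − 809·9.8·(+8.70) = 572000 + (-31800) − (69000) = 471000 Pa.

P₂ ≈ 471 kPa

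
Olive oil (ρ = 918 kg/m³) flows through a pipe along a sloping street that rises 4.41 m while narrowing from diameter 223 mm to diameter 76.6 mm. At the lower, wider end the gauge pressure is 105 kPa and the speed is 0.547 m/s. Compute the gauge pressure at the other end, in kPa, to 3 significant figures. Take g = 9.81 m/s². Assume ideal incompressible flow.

Mass conservation (A₁v₁ = A₂v₂) gives v₂ = 0.547 × 391/46.1 = 4.64 m/s.
Applying Bernoulli between the two ends and solving for P₂: P₂ = P₁ + ½ρ(v₁² − v₂²) − ρgΔh.
P₂ = 105000 + ½·918·(0.547² − 4.64²) − 918·9.81·(+4.41) = 105000 + (-9730) − (39700) = 55600 Pa.

P₂ = 55.6 kPa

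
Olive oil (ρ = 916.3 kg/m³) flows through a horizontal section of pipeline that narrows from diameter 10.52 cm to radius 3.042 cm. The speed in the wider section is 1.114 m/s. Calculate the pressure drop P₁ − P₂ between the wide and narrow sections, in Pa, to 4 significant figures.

ΔP = 4514 Pa

Continuity gives A₁v₁ = A₂v₂, so v₂ = (86.92 cm²)/(29.07 cm²) × 1.114 m/s = 3.331 m/s.
Along the horizontal streamline, P + ½ρv² is constant.
P₁ − P₂ = ½·916.3·(3.331² − 1.114²) = ½·916.3·9.853 = 4514 Pa.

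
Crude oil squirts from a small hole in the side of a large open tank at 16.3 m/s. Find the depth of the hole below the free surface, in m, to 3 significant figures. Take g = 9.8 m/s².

For a small hole in a large open tank, ½v² = gh, giving h = v²/(2g).
h = 16.3²/(2·9.8) = 266/19.60 = 13.6 m.

h ≈ 13.6 m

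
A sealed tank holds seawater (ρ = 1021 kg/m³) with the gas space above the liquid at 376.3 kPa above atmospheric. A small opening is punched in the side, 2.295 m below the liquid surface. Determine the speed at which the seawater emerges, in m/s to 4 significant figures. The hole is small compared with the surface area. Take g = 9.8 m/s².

Take point 1 at the surface (v₁ ≈ 0) and point 2 at the hole (at atmospheric pressure). Bernoulli: P₁ + ρg h = P_atm + ½ρv₂².
With P₁ − P_atm = 376300 Pa, v₂ = √(2gh + 2ΔP/ρ) = √(2·9.8·2.295 + 2·376300/1021) = 27.97 m/s.

v ≈ 27.97 m/s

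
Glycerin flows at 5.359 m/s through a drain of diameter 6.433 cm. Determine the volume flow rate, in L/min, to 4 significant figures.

Q ≈ 1045 L/min

Q = A·v = 0.003250 m² × 5.359 m/s = 0.01742 m³/s.
Converting: 0.01742 m³/s × 60000 = 1045 L/min.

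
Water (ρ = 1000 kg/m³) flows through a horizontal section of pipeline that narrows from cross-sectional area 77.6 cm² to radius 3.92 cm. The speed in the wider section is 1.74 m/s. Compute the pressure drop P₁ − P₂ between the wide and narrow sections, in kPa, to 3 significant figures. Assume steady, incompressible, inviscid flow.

2.40 kPa

The volume flow rate is constant, so v₂ = (A₁/A₂)v₁ = (77.6/48.3)·1.74 = 2.80 m/s.
With no height change, Bernoulli's equation is P₁ + ½ρv₁² = P₂ + ½ρv₂².
P₁ − P₂ = ½·1000·(2.80² − 1.74²) = ½·1000·4.80 = 2400 Pa.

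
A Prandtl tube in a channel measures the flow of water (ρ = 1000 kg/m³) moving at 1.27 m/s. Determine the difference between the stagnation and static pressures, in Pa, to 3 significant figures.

ΔP ≈ 806 Pa

At the stagnation point the flow is brought to rest, so Bernoulli gives P_stag − P_static = ½ρv².
ΔP = ½·1000·1.27² = 806 Pa.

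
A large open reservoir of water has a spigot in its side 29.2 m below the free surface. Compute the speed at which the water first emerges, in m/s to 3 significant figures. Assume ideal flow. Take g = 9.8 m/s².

23.9 m/s

Torricelli's result v = √(2gh) gives v = √(2·9.8·29.2) = 23.9 m/s.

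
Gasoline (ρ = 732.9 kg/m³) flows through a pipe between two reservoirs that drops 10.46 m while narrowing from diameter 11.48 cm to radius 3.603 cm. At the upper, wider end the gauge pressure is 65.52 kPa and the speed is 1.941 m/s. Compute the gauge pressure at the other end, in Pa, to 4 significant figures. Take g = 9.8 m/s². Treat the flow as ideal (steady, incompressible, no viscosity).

Continuity gives A₁v₁ = A₂v₂, so v₂ = (103.5 cm²)/(40.78 cm²) × 1.941 m/s = 4.926 m/s.
Energy conservation along the streamline gives P₂ = P₁ − ½ρ(v₂² − v₁²) − ρg(h₂ − h₁).
P₂ = 65520 + ½·732.9·(1.941² − 4.926²) − 732.9·9.8·(−10.46) = 65520 + (-7513) − (-75130) = 133100 Pa.

P₂ ≈ 133100 Pa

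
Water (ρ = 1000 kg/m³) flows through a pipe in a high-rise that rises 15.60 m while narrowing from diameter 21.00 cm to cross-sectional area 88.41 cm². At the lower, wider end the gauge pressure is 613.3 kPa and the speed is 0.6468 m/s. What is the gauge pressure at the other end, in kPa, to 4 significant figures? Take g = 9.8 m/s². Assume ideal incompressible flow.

P₂ ≈ 457.4 kPa

Continuity gives A₁v₁ = A₂v₂, so v₂ = (346.4 cm²)/(88.41 cm²) × 0.6468 m/s = 2.534 m/s.
Energy conservation along the streamline gives P₂ = P₁ − ½ρ(v₂² − v₁²) − ρg(h₂ − h₁).
P₂ = 613300 + ½·1000·(0.6468² − 2.534²) − 1000·9.8·(+15.60) = 613300 + (-3001) − (152900) = 457400 Pa.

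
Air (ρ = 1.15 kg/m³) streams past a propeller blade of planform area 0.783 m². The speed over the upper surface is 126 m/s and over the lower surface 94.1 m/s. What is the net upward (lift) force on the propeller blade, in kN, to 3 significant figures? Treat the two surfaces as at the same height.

F ≈ 3.16 kN

From P + ½ρv² = const at equal height, P_low − P_up = ½ρ(v_up² − v_low²).
ΔP = ½·1.15·(126² − 94.1²) = 4040 Pa.
Lift = ΔP · A = 4040 × 0.783 = 3160 N.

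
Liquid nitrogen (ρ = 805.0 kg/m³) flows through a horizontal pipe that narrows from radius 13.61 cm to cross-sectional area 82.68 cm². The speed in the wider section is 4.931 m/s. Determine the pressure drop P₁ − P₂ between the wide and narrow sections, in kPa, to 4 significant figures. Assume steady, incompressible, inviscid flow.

ΔP = 475.0 kPa

Continuity gives A₁v₁ = A₂v₂, so v₂ = (581.9 cm²)/(82.68 cm²) × 4.931 m/s = 34.71 m/s.
With no height change, Bernoulli's equation is P₁ + ½ρv₁² = P₂ + ½ρv₂².
P₁ − P₂ = ½·805.0·(34.71² − 4.931²) = ½·805.0·1180 = 475000 Pa.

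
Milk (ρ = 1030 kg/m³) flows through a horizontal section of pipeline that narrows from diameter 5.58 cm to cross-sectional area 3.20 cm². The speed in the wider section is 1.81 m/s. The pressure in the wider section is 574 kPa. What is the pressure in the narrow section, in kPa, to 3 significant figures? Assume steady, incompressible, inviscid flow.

Continuity gives A₁v₁ = A₂v₂, so v₂ = (24.5 cm²)/(3.20 cm²) × 1.81 m/s = 13.8 m/s.
With no height change, Bernoulli's equation is P₁ + ½ρv₁² = P₂ + ½ρv₂².
P₂ = P₁ − ½ρ(v₂² − v₁²) = 574000 − ½·1030·(13.8² − 1.81²) = 574000 − 96800 = 477000 Pa.

477 kPa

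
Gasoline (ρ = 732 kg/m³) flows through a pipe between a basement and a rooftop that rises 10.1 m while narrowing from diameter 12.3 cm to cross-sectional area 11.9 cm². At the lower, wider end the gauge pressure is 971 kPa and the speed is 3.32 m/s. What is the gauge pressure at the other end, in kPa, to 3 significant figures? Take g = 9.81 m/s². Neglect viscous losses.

P₂ = 500 kPa

Continuity gives A₁v₁ = A₂v₂, so v₂ = (119 cm²)/(11.9 cm²) × 3.32 m/s = 33.2 m/s.
Bernoulli: P₁ + ½ρv₁² + ρg h₁ = P₂ + ½ρv₂² + ρg h₂, so P₂ = P₁ + ½ρ(v₁² − v₂²) − ρg(h₂ − h₁).
P₂ = 971000 + ½·732·(3.32² − 33.2²) − 732·9.81·(+10.1) = 971000 + (-398000) − (72500) = 500000 Pa.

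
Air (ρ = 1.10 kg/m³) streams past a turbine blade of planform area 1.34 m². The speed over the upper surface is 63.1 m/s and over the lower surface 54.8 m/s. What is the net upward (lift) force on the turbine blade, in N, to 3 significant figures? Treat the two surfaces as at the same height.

F ≈ 721 N

The faster flow above has the lower pressure; Bernoulli (same height) gives ΔP = ½ρ(v_up² − v_low²).
ΔP = ½·1.10·(63.1² − 54.8²) = 538 Pa.
Lift = ΔP · A = 538 × 1.34 = 721 N.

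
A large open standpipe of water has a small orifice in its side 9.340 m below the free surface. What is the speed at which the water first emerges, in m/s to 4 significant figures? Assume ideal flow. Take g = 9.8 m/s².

v ≈ 13.53 m/s

The surface is effectively still and both ends are open, so ½v² = gh and v = √(2·9.8·9.340) = 13.53 m/s.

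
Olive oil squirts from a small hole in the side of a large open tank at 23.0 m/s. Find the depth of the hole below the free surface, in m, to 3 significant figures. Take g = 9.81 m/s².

27.0 m

Inverting v = √(2gh) gives h = v² / 2g.
h = 23.0²/(2·9.81) = 529/19.62 = 27.0 m.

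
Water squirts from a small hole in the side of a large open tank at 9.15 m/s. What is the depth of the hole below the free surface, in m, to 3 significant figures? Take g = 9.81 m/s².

Torricelli: v = √(2gh), so h = v²/(2g).
h = 9.15²/(2·9.81) = 83.7/19.62 = 4.27 m.

h = 4.27 m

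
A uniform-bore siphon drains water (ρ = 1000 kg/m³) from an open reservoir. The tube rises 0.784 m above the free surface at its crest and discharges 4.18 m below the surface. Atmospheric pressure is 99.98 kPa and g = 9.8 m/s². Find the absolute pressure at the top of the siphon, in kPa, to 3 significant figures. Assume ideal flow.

P_top ≈ 51.3 kPa

The outlet speed comes from Torricelli: v = √(2g·4.18) = 9.05 m/s.
With constant cross-section the crest speed equals v; applying Bernoulli from the surface up to the crest, P_top = P_atm − ½ρv² − ρg·h_top.
P_top = 99980 − ½·1000·9.05² − 1000·9.8·0.784 = 51300 Pa.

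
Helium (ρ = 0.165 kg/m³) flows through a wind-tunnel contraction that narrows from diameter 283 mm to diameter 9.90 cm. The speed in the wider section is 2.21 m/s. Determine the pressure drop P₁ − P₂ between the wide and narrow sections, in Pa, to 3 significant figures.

Mass conservation (A₁v₁ = A₂v₂) gives v₂ = 2.21 × 629/77.0 = 18.1 m/s.
Along the horizontal streamline, P + ½ρv² is constant.
P₁ − P₂ = ½·0.165·(18.1² − 2.21²) = ½·0.165·321 = 26.5 Pa.

ΔP ≈ 26.5 Pa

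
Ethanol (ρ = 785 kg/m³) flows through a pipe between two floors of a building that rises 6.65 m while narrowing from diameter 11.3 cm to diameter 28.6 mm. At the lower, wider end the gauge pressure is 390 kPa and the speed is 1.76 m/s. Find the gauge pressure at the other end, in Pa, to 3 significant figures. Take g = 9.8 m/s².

By continuity, v₂ = v₁·A₁/A₂ = 1.76·(100/6.42) = 27.5 m/s.
Energy conservation along the streamline gives P₂ = P₁ − ½ρ(v₂² − v₁²) − ρg(h₂ − h₁).
P₂ = 390000 + ½·785·(1.76² − 27.5²) − 785·9.8·(+6.65) = 390000 + (-295000) − (51200) = 43800 Pa.

43800 Pa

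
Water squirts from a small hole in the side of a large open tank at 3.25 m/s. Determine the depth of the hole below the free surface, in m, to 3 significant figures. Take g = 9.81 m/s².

h = 0.538 m

Inverting v = √(2gh) gives h = v² / 2g.
h = 3.25²/(2·9.81) = 10.6/19.62 = 0.538 m.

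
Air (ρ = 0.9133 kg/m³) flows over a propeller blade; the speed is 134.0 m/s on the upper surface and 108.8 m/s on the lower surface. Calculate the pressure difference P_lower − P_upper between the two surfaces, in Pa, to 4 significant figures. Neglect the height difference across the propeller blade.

2794 Pa

Bernoulli (same height): P_lower − P_upper = ½ρ(v_upper² − v_lower²).
ΔP = ½·0.9133·(134.0² − 108.8²) = 2794 Pa.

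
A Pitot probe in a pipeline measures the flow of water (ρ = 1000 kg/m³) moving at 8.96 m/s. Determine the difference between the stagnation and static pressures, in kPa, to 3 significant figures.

Bernoulli between the free stream and the stagnation point: ½ρv² = P_stag − P_static.
ΔP = ½·1000·8.96² = 40100 Pa.

ΔP = 40.1 kPa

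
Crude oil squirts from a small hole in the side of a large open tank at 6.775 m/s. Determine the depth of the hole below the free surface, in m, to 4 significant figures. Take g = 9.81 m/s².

h ≈ 2.339 m

Torricelli: v = √(2gh), so h = v²/(2g).
h = 6.775²/(2·9.81) = 45.90/19.62 = 2.339 m.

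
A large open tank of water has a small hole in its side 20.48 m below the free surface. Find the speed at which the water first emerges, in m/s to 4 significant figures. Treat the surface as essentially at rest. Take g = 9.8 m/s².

With the surface at rest and both surface and jet at atmospheric pressure, Bernoulli gives ρg h = ½ρv², so v = √(2gh) = √(2·9.8·20.48) = 20.04 m/s.

v = 20.04 m/s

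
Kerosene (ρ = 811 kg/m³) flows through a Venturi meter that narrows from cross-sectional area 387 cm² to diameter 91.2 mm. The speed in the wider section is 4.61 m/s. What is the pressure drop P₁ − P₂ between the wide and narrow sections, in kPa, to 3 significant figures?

ΔP = 294 kPa

By continuity, v₂ = v₁·A₁/A₂ = 4.61·(387/65.3) = 27.3 m/s.
Along the horizontal streamline, P + ½ρv² is constant.
P₁ − P₂ = ½·811·(27.3² − 4.61²) = ½·811·725 = 294000 Pa.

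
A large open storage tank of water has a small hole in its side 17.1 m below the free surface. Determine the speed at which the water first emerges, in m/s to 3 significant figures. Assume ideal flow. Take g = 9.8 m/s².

18.3 m/s

With the surface at rest and both surface and jet at atmospheric pressure, Bernoulli gives ρg h = ½ρv², so v = √(2gh) = √(2·9.8·17.1) = 18.3 m/s.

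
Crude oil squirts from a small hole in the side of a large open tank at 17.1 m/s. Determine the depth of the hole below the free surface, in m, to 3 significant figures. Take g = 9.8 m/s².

Inverting v = √(2gh) gives h = v² / 2g.
h = 17.1²/(2·9.8) = 292/19.60 = 14.9 m.

h = 14.9 m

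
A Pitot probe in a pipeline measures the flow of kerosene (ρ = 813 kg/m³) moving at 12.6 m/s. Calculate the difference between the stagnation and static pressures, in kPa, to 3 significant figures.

Bernoulli between the free stream and the stagnation point: ½ρv² = P_stag − P_static.
ΔP = ½·813·12.6² = 64500 Pa.

ΔP = 64.5 kPa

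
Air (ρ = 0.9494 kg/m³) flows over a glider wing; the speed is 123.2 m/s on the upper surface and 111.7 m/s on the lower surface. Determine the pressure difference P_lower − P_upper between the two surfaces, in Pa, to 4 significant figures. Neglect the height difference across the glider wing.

The pressure is lower where the speed is higher: ΔP = ½ρ(v_up² − v_low²).
ΔP = ½·0.9494·(123.2² − 111.7²) = 1282 Pa.

ΔP ≈ 1282 Pa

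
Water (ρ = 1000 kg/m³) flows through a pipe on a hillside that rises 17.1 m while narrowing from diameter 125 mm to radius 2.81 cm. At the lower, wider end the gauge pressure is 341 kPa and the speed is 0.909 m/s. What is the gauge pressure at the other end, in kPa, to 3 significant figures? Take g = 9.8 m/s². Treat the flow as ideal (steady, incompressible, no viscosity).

P₂ ≈ 164 kPa

The volume flow rate is constant, so v₂ = (A₁/A₂)v₁ = (123/24.8)·0.909 = 4.50 m/s.
Applying Bernoulli between the two ends and solving for P₂: P₂ = P₁ + ½ρ(v₁² − v₂²) − ρgΔh.
P₂ = 341000 + ½·1000·(0.909² − 4.50²) − 1000·9.8·(+17.1) = 341000 + (-9700) − (168000) = 164000 Pa.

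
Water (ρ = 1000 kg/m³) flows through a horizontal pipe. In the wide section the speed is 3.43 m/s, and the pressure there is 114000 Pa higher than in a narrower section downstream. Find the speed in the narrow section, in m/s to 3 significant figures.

15.5 m/s

Horizontal Bernoulli: P₁ + ½ρv₁² = P₂ + ½ρv₂², so v₂² = v₁² + 2(P₁ − P₂)/ρ.
v₂ = √(3.43² + 2·114000/1000) = √(11.8 + 228) = 15.5 m/s.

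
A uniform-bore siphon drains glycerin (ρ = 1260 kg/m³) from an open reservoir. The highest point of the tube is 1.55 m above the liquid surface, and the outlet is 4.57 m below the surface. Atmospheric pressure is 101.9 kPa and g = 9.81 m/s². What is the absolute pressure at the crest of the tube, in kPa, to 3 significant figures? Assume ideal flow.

P_top ≈ 26.3 kPa

The outlet speed comes from Torricelli: v = √(2g·4.57) = 9.47 m/s.
Continuity keeps v the same throughout the tube; from surface to crest, P_atm + 0 = P_top + ½ρv² + ρg·h_top.
P_top = 101900 − ½·1260·9.47² − 1260·9.81·1.55 = 26300 Pa.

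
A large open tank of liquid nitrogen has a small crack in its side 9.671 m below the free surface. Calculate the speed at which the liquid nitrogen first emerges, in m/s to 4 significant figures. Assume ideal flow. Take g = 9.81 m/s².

v = 13.77 m/s

The surface is effectively still and both ends are open, so ½v² = gh and v = √(2·9.81·9.671) = 13.77 m/s.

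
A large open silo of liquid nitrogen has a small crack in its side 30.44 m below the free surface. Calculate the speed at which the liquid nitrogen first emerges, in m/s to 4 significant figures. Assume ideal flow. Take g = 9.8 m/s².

The surface is effectively still and both ends are open, so ½v² = gh and v = √(2·9.8·30.44) = 24.43 m/s.

24.43 m/s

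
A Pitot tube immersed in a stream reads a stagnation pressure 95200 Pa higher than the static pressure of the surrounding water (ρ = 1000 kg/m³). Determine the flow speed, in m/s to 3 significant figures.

v ≈ 13.8 m/s

At the stagnation point the flow is brought to rest, so Bernoulli gives P_stag − P_static = ½ρv².
v = √(2ΔP/ρ) = √(2·95200/1000) = 13.8 m/s.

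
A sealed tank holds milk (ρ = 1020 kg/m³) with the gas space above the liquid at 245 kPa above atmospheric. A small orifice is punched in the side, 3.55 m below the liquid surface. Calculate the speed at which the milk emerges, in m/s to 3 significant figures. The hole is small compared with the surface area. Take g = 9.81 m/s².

Take point 1 at the surface (v₁ ≈ 0) and point 2 at the hole (at atmospheric pressure). Bernoulli: P₁ + ρg h = P_atm + ½ρv₂².
With P₁ − P_atm = 245000 Pa, v₂ = √(2gh + 2ΔP/ρ) = √(2·9.81·3.55 + 2·245000/1020) = 23.5 m/s.

v ≈ 23.5 m/s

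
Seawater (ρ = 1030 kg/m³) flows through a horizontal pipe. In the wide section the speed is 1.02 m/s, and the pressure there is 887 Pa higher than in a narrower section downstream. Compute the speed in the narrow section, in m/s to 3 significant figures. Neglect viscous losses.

1.66 m/s

Horizontal Bernoulli: P₁ + ½ρv₁² = P₂ + ½ρv₂², so v₂² = v₁² + 2(P₁ − P₂)/ρ.
v₂ = √(1.02² + 2·887/1030) = √(1.04 + 1.72) = 1.66 m/s.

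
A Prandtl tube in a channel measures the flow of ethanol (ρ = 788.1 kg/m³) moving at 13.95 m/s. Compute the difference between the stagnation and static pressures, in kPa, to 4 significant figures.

ΔP = 76.68 kPa

At the stagnation point the flow is brought to rest, so Bernoulli gives P_stag − P_static = ½ρv².
ΔP = ½·788.1·13.95² = 76680 Pa.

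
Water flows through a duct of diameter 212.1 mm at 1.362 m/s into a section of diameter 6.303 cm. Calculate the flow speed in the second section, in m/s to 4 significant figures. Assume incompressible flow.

By continuity, v₂ = v₁·A₁/A₂ = 1.362·(353.3/31.20) = 15.42 m/s.

v₂ ≈ 15.42 m/s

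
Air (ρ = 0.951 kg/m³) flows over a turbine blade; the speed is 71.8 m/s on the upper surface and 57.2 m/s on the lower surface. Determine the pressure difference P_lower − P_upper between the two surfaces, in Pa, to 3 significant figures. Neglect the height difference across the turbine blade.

Bernoulli (same height): P_lower − P_upper = ½ρ(v_upper² − v_lower²).
ΔP = ½·0.951·(71.8² − 57.2²) = 896 Pa.

ΔP ≈ 896 Pa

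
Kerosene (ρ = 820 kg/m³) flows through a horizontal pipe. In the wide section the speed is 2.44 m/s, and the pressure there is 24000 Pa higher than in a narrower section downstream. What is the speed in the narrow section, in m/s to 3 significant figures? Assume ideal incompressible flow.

8.03 m/s

Horizontal Bernoulli: P₁ + ½ρv₁² = P₂ + ½ρv₂², so v₂² = v₁² + 2(P₁ − P₂)/ρ.
v₂ = √(2.44² + 2·24000/820) = √(5.95 + 58.5) = 8.03 m/s.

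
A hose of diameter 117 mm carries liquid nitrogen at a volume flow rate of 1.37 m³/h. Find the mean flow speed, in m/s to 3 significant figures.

Q = 1.37 m³/h = 0.000381 m³/s.
v = Q/A = 0.000381 / 0.0108 = 0.0354 m/s.

v ≈ 0.0354 m/s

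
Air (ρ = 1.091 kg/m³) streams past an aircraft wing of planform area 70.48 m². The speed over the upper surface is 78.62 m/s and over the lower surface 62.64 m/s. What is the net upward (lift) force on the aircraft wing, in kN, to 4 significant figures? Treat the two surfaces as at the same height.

F ≈ 86.79 kN

The faster flow above has the lower pressure; Bernoulli (same height) gives ΔP = ½ρ(v_up² − v_low²).
ΔP = ½·1.091·(78.62² − 62.64²) = 1231 Pa.
Lift = ΔP · A = 1231 × 70.48 = 86790 N.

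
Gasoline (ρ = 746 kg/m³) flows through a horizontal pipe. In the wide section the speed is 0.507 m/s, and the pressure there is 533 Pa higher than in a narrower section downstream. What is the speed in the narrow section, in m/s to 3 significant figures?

Horizontal Bernoulli: P₁ + ½ρv₁² = P₂ + ½ρv₂², so v₂² = v₁² + 2(P₁ − P₂)/ρ.
v₂ = √(0.507² + 2·533/746) = √(0.257 + 1.43) = 1.30 m/s.

1.30 m/s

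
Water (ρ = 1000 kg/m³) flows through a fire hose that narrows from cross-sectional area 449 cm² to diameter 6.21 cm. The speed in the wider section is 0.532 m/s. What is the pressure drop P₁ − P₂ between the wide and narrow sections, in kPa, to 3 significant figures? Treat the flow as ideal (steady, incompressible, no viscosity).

31.0 kPa

Mass conservation (A₁v₁ = A₂v₂) gives v₂ = 0.532 × 449/30.3 = 7.89 m/s.
The pipe is horizontal, so Bernoulli reduces to P₁ + ½ρv₁² = P₂ + ½ρv₂².
P₁ − P₂ = ½·1000·(7.89² − 0.532²) = ½·1000·61.9 = 31000 Pa.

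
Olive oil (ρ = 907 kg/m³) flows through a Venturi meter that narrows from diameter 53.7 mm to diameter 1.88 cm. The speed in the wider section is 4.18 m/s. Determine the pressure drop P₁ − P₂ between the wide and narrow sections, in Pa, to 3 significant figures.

520000 Pa

Mass conservation (A₁v₁ = A₂v₂) gives v₂ = 4.18 × 22.6/2.78 = 34.1 m/s.
Along the horizontal streamline, P + ½ρv² is constant.
P₁ − P₂ = ½·907·(34.1² − 4.18²) = ½·907·1150 = 520000 Pa.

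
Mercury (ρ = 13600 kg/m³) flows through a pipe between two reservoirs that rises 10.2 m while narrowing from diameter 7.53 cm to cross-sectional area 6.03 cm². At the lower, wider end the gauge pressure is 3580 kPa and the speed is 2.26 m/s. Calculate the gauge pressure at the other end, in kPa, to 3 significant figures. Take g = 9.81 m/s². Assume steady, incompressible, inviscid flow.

Mass conservation (A₁v₁ = A₂v₂) gives v₂ = 2.26 × 44.5/6.03 = 16.7 m/s.
Energy conservation along the streamline gives P₂ = P₁ − ½ρ(v₂² − v₁²) − ρg(h₂ − h₁).
P₂ = 3580000 + ½·13600·(2.26² − 16.7²) − 13600·9.81·(+10.2) = 3580000 + (-1860000) − (1360000) = 360000 Pa.

P₂ ≈ 360 kPa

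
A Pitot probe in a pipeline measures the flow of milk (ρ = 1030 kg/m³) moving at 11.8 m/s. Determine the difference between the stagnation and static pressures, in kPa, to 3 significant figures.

At the stagnation point the flow is brought to rest, so Bernoulli gives P_stag − P_static = ½ρv².
ΔP = ½·1030·11.8² = 71700 Pa.

ΔP ≈ 71.7 kPa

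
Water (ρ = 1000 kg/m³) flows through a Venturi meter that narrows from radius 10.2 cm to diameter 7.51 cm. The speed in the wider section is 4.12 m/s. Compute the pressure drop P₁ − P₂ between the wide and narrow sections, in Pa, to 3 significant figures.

ΔP ≈ 454000 Pa

The volume flow rate is constant, so v₂ = (A₁/A₂)v₁ = (327/44.3)·4.12 = 30.4 m/s.
Along the horizontal streamline, P + ½ρv² is constant.
P₁ − P₂ = ½·1000·(30.4² − 4.12²) = ½·1000·907 = 454000 Pa.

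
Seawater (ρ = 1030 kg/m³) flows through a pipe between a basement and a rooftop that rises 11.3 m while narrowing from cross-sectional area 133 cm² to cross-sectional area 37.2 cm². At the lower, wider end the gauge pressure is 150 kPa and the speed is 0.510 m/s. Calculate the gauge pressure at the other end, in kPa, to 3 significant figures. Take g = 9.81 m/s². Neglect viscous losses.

34.2 kPa

The volume flow rate is constant, so v₂ = (A₁/A₂)v₁ = (133/37.2)·0.510 = 1.82 m/s.
Applying Bernoulli between the two ends and solving for P₂: P₂ = P₁ + ½ρ(v₁² − v₂²) − ρgΔh.
P₂ = 150000 + ½·1030·(0.510² − 1.82²) − 1030·9.81·(+11.3) = 150000 + (-1580) − (114000) = 34200 Pa.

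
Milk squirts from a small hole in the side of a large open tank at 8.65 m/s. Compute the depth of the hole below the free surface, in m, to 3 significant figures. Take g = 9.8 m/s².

h = 3.82 m

Inverting v = √(2gh) gives h = v² / 2g.
h = 8.65²/(2·9.8) = 74.8/19.60 = 3.82 m.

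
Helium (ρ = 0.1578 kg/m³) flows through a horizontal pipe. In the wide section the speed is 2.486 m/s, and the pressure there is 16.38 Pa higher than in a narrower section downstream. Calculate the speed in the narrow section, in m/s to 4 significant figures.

With h₁ = h₂, rearranging Bernoulli gives v₂ = √(v₁² + 2ΔP/ρ).
v₂ = √(2.486² + 2·16.38/0.1578) = √(6.180 + 207.6) = 14.62 m/s.

v₂ = 14.62 m/s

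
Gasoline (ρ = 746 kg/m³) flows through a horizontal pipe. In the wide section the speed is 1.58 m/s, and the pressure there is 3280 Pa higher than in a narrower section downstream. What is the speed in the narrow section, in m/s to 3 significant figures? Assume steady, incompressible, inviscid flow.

With h₁ = h₂, rearranging Bernoulli gives v₂ = √(v₁² + 2ΔP/ρ).
v₂ = √(1.58² + 2·3280/746) = √(2.50 + 8.79) = 3.36 m/s.

v₂ = 3.36 m/s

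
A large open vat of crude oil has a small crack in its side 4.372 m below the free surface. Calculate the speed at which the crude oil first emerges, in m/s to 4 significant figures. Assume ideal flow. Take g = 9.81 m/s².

v ≈ 9.262 m/s

With the surface at rest and both surface and jet at atmospheric pressure, Bernoulli gives ρg h = ½ρv², so v = √(2gh) = √(2·9.81·4.372) = 9.262 m/s.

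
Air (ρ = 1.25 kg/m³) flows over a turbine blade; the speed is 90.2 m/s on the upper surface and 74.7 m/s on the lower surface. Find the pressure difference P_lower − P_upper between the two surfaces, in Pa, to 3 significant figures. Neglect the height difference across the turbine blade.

ΔP ≈ 1600 Pa

With negligible Δh, P + ½ρv² is constant, so P_low − P_up = ½ρ(v_up² − v_low²).
ΔP = ½·1.25·(90.2² − 74.7²) = 1600 Pa.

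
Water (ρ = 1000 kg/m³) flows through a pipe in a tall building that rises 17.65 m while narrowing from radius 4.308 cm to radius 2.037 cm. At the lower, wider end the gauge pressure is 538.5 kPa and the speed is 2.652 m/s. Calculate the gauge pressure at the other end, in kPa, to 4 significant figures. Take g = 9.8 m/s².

P₂ ≈ 298.7 kPa

Continuity gives A₁v₁ = A₂v₂, so v₂ = (58.30 cm²)/(13.04 cm²) × 2.652 m/s = 11.86 m/s.
Energy conservation along the streamline gives P₂ = P₁ − ½ρ(v₂² − v₁²) − ρg(h₂ − h₁).
P₂ = 538500 + ½·1000·(2.652² − 11.86²) − 1000·9.8·(+17.65) = 538500 + (-66830) − (173000) = 298700 Pa.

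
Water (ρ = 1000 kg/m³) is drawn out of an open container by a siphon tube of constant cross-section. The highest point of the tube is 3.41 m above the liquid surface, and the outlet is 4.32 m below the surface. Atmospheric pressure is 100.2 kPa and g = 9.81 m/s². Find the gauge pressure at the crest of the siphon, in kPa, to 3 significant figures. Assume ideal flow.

P_gauge ≈ -75.8 kPa

The outlet speed comes from Torricelli: v = √(2g·4.32) = 9.21 m/s.
With constant cross-section the crest speed equals v; applying Bernoulli from the surface up to the crest, P_top = P_atm − ½ρv² − ρg·h_top.
P_top = 100200 − ½·1000·9.21² − 1000·9.81·3.41 = 24400 Pa. So P_gauge = P_top − P_atm = -75800 Pa.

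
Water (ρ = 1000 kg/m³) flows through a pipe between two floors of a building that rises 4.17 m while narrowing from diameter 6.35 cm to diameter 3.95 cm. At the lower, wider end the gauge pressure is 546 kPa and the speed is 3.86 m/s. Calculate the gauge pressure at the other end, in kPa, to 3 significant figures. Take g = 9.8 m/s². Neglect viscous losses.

P₂ ≈ 463 kPa

The volume flow rate is constant, so v₂ = (A₁/A₂)v₁ = (31.7/12.3)·3.86 = 9.98 m/s.
Bernoulli: P₁ + ½ρv₁² + ρg h₁ = P₂ + ½ρv₂² + ρg h₂, so P₂ = P₁ + ½ρ(v₁² − v₂²) − ρg(h₂ − h₁).
P₂ = 546000 + ½·1000·(3.86² − 9.98²) − 1000·9.8·(+4.17) = 546000 + (-42300) − (40900) = 463000 Pa.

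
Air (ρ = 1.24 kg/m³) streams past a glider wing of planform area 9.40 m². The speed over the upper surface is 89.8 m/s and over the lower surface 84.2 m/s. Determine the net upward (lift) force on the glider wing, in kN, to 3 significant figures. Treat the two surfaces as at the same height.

F = 5.68 kN

The faster flow above has the lower pressure; Bernoulli (same height) gives ΔP = ½ρ(v_up² − v_low²).
ΔP = ½·1.24·(89.8² − 84.2²) = 604 Pa.
Lift = ΔP · A = 604 × 9.40 = 5680 N.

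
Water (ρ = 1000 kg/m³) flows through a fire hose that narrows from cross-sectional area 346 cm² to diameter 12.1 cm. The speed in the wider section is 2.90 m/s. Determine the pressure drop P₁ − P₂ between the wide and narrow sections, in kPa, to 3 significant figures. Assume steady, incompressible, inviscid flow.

ΔP ≈ 33.9 kPa

The volume flow rate is constant, so v₂ = (A₁/A₂)v₁ = (346/115)·2.90 = 8.73 m/s.
The pipe is horizontal, so Bernoulli reduces to P₁ + ½ρv₁² = P₂ + ½ρv₂².
P₁ − P₂ = ½·1000·(8.73² − 2.90²) = ½·1000·67.7 = 33900 Pa.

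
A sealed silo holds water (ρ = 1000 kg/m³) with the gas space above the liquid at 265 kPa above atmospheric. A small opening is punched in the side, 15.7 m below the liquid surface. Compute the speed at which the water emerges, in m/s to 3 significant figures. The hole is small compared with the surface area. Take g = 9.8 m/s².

v ≈ 28.9 m/s

Take point 1 at the surface (v₁ ≈ 0) and point 2 at the hole (at atmospheric pressure). Bernoulli: P₁ + ρg h = P_atm + ½ρv₂².
With P₁ − P_atm = 265000 Pa, v₂ = √(2gh + 2ΔP/ρ) = √(2·9.8·15.7 + 2·265000/1000) = 28.9 m/s.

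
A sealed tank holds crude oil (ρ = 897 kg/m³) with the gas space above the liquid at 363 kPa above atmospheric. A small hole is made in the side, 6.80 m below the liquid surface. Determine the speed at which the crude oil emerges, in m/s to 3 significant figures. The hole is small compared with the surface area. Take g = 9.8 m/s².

Take point 1 at the surface (v₁ ≈ 0) and point 2 at the hole (at atmospheric pressure). Bernoulli: P₁ + ρg h = P_atm + ½ρv₂².
With P₁ − P_atm = 363000 Pa, v₂ = √(2gh + 2ΔP/ρ) = √(2·9.8·6.80 + 2·363000/897) = 30.7 m/s.

30.7 m/s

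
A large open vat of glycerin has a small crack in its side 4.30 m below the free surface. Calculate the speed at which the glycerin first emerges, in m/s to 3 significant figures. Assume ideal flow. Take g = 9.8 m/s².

With the surface at rest and both surface and jet at atmospheric pressure, Bernoulli gives ρg h = ½ρv², so v = √(2gh) = √(2·9.8·4.30) = 9.18 m/s.

9.18 m/s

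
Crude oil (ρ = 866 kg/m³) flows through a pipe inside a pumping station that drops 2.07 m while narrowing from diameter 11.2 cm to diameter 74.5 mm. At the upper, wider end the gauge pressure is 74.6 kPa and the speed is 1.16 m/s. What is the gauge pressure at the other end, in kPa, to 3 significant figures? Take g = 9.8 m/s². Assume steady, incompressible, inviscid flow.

Mass conservation (A₁v₁ = A₂v₂) gives v₂ = 1.16 × 98.5/43.6 = 2.62 m/s.
Bernoulli: P₁ + ½ρv₁² + ρg h₁ = P₂ + ½ρv₂² + ρg h₂, so P₂ = P₁ + ½ρ(v₁² − v₂²) − ρg(h₂ − h₁).
P₂ = 74600 + ½·866·(1.16² − 2.62²) − 866·9.8·(−2.07) = 74600 + (-2390) − (-17600) = 89800 Pa.

P₂ ≈ 89.8 kPa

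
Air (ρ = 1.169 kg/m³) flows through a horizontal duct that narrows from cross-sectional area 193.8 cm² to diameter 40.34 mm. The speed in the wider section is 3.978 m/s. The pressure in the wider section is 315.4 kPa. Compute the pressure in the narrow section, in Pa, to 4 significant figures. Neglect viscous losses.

P₂ ≈ 313300 Pa

By continuity, v₂ = v₁·A₁/A₂ = 3.978·(193.8/12.78) = 60.32 m/s.
With no height change, Bernoulli's equation is P₁ + ½ρv₁² = P₂ + ½ρv₂².
P₂ = P₁ − ½ρ(v₂² − v₁²) = 315400 − ½·1.169·(60.32² − 3.978²) = 315400 − 2117 = 313300 Pa.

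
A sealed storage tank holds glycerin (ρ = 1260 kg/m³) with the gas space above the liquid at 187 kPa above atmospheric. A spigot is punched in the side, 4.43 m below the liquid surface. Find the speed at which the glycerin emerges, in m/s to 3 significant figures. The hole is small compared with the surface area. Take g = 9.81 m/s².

19.6 m/s

Take point 1 at the surface (v₁ ≈ 0) and point 2 at the hole (at atmospheric pressure). Bernoulli: P₁ + ρg h = P_atm + ½ρv₂².
With P₁ − P_atm = 187000 Pa, v₂ = √(2gh + 2ΔP/ρ) = √(2·9.81·4.43 + 2·187000/1260) = 19.6 m/s.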